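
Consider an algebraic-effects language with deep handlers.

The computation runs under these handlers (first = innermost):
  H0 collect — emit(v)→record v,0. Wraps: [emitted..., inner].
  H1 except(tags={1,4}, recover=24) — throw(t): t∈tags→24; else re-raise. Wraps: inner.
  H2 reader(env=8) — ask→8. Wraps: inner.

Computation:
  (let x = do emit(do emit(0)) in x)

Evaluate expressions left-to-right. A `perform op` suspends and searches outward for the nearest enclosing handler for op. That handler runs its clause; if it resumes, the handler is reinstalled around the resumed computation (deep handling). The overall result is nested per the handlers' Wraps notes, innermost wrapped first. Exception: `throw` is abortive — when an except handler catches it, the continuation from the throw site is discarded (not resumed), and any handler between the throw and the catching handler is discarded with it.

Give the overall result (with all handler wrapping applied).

Answer: [0, 0, 0]

Working:
emit(0) @ H0 ⇒ out+=0
emit(0) @ H0 ⇒ out+=0
H0 returns [0, 0, 0]
H1 returns [0, 0, 0]
H2 returns [0, 0, 0]
= [0, 0, 0]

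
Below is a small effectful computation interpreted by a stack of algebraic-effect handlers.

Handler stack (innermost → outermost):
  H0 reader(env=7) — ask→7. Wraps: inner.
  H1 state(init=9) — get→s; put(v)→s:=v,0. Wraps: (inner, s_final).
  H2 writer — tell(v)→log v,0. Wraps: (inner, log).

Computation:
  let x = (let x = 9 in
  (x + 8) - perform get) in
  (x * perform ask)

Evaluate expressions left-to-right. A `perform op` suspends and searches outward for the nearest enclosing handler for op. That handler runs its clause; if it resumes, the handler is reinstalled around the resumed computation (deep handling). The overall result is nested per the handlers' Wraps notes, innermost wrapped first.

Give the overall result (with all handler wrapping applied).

Answer: ((56, 9), ())

Step-by-step:
get @ H1 ⇒ 9
ask @ H0 ⇒ 7
H0 returns 56
H1 returns (56, 9)
H2 returns ((56, 9), ())
= ((56, 9), ())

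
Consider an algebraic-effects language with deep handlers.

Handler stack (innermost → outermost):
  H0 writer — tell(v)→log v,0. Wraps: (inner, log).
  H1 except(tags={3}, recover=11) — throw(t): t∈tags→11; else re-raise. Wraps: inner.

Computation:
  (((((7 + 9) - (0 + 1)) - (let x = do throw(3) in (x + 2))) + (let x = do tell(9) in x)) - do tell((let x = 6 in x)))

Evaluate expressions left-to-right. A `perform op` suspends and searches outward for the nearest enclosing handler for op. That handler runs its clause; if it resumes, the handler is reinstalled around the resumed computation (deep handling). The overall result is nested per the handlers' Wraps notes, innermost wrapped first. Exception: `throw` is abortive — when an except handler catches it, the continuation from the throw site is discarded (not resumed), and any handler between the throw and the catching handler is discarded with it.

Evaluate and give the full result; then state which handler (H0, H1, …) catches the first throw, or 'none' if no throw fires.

Working:
throw(3) @ H1 caught ⇒ 11
= 11

Answer: 11 ; first throw caught by: H1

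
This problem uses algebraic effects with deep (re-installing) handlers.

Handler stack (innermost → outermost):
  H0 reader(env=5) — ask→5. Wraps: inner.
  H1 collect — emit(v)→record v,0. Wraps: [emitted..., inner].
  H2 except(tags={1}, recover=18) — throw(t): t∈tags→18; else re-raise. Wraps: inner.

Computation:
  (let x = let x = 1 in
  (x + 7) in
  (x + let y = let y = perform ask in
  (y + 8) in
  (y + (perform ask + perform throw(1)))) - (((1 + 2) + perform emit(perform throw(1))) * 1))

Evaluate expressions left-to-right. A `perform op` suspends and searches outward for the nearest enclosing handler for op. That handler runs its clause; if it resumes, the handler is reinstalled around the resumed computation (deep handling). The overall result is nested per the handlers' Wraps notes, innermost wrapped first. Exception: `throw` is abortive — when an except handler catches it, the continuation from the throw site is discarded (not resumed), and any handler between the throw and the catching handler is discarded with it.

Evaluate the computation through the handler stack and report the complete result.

Evaluation trace:
ask @ H0 ⇒ 5
ask @ H0 ⇒ 5
throw(1) @ H2 caught ⇒ 18
= 18

Answer: 18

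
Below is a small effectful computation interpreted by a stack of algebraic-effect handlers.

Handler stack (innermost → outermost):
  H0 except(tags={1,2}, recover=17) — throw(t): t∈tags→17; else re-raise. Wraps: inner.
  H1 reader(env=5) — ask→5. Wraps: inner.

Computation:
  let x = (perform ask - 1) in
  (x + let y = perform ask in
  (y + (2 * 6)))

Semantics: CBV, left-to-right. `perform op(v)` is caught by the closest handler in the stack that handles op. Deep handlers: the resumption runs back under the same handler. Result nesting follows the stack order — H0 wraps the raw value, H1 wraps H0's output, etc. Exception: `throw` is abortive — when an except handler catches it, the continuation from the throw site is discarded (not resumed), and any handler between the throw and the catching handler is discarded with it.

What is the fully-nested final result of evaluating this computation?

Answer: 21

Evaluation trace:
ask @ H1 ⇒ 5
ask @ H1 ⇒ 5
H0 returns 21
H1 returns 21
= 21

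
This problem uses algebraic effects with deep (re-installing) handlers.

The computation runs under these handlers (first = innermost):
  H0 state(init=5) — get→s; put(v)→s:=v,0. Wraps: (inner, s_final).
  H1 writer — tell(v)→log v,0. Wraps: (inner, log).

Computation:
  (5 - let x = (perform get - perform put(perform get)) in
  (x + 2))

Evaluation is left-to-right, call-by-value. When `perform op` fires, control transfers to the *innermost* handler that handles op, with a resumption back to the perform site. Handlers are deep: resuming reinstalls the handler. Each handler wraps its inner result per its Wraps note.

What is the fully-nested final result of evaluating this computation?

Evaluation trace:
get @ H0 ⇒ 5
get @ H0 ⇒ 5
put(5) @ H0 ⇒ s:=5
H0 returns (-2, 5)
H1 returns ((-2, 5), ())
= ((-2, 5), ())

Answer: ((-2, 5), ())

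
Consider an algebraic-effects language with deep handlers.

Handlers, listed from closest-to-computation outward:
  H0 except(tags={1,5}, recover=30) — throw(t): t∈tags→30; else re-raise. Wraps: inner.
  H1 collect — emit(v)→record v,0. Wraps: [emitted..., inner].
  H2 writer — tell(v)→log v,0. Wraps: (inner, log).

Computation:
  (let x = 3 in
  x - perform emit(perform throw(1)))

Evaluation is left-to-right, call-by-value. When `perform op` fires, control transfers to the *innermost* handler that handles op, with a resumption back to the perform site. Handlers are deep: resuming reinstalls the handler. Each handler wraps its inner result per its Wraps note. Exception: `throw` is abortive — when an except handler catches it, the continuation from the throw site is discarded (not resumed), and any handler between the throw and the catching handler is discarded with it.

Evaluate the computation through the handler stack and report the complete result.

Answer: ([30], ())

Step-by-step:
throw(1) @ H0 caught ⇒ 30
H1 returns [30]
H2 returns ([30], ())
= ([30], ())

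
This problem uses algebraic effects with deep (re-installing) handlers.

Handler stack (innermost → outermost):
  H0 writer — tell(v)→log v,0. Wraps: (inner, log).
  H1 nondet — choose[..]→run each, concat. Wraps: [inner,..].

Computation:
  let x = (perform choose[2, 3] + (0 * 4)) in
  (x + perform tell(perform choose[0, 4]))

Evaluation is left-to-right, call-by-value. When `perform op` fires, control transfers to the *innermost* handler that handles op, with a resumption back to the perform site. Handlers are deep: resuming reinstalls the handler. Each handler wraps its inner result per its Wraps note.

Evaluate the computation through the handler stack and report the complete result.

Evaluation trace:
choose[2, 3] @ H1
  branch[0] choose=2:
    choose[0, 4] @ H1
      branch[0] choose=0:
        tell(0) @ H0 ⇒ log+=0
        H0 returns (2, (0))
        H1 returns [(2, (0))]
      branch[1] choose=4:
        tell(4) @ H0 ⇒ log+=4
        H0 returns (2, (4))
        H1 returns [(2, (4))]
  branch[1] choose=3:
    choose[0, 4] @ H1
      branch[0] choose=0:
        tell(0) @ H0 ⇒ log+=0
        H0 returns (3, (0))
        H1 returns [(3, (0))]
      branch[1] choose=4:
        tell(4) @ H0 ⇒ log+=4
        H0 returns (3, (4))
        H1 returns [(3, (4))]
= [(2, (0)), (2, (4)), (3, (0)), (3, (4))]

Answer: [(2, (0)), (2, (4)), (3, (0)), (3, (4))]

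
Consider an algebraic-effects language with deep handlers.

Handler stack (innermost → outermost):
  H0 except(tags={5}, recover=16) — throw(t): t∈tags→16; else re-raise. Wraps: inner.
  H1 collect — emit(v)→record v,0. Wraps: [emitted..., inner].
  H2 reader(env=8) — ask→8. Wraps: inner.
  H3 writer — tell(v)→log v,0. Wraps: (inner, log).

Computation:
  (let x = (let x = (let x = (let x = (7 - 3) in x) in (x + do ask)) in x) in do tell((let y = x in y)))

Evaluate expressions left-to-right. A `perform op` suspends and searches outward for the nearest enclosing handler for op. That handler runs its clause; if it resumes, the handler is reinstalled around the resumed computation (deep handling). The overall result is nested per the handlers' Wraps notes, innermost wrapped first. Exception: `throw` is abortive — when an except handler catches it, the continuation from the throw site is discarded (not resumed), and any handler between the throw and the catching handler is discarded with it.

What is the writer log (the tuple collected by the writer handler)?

Answer: (12)

Step-by-step:
ask @ H2 ⇒ 8
tell(12) @ H3 ⇒ log+=12
H0 returns 0
H1 returns [0]
H2 returns [0]
H3 returns ([0], (12))
= ([0], (12))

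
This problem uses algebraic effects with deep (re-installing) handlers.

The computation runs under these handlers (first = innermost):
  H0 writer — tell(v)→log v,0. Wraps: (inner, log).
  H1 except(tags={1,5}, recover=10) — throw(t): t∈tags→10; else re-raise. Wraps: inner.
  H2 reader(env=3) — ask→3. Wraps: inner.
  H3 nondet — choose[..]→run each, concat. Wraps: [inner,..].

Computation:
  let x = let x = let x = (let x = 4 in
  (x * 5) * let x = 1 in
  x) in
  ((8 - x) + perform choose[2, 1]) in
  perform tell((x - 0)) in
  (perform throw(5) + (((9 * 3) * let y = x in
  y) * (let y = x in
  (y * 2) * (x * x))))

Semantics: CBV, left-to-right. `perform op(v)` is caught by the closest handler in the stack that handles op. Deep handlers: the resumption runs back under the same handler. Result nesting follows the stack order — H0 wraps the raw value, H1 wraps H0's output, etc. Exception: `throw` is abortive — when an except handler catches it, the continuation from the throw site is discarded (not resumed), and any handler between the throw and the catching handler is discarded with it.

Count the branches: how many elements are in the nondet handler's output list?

Answer: 2

Working:
choose[2, 1] @ H3
  branch[0] choose=2:
    tell(-10) @ H0 ⇒ log+=-10
    throw(5) @ H1 caught ⇒ 10
    H2 returns 10
    H3 returns [10]
  branch[1] choose=1:
    tell(-11) @ H0 ⇒ log+=-11
    throw(5) @ H1 caught ⇒ 10
    H2 returns 10
    H3 returns [10]
= [10, 10]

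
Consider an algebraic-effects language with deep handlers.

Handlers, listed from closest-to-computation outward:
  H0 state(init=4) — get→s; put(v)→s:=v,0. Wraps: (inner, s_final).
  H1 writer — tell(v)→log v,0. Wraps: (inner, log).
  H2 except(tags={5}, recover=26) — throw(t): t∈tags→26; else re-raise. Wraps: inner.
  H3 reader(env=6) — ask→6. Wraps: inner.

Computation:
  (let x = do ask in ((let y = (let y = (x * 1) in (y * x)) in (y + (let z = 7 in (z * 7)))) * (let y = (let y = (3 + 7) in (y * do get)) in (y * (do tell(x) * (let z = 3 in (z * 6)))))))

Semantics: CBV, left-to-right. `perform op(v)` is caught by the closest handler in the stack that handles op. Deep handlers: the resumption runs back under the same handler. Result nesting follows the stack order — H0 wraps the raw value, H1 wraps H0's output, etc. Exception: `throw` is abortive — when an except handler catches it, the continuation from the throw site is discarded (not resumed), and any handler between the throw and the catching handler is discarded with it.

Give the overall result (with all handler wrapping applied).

Evaluation trace:
ask @ H3 ⇒ 6
get @ H0 ⇒ 4
tell(6) @ H1 ⇒ log+=6
H0 returns (0, 4)
H1 returns ((0, 4), (6))
H2 returns ((0, 4), (6))
H3 returns ((0, 4), (6))
= ((0, 4), (6))

Answer: ((0, 4), (6))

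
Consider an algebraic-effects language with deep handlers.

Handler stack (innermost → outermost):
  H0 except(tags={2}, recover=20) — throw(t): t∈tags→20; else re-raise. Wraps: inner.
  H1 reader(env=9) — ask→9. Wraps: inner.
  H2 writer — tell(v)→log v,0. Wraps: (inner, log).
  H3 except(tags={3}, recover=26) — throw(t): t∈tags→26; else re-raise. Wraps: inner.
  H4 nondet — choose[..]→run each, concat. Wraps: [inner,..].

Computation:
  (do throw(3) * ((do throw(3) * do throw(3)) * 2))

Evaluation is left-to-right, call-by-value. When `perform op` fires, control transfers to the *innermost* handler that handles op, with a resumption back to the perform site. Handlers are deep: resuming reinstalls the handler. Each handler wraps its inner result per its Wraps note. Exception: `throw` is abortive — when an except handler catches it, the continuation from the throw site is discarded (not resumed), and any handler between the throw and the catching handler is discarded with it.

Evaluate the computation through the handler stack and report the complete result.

Evaluation trace:
throw(3) @ H0 re-raised
throw(3) @ H3 caught ⇒ 26
H4 returns [26]
= [26]

Answer: [26]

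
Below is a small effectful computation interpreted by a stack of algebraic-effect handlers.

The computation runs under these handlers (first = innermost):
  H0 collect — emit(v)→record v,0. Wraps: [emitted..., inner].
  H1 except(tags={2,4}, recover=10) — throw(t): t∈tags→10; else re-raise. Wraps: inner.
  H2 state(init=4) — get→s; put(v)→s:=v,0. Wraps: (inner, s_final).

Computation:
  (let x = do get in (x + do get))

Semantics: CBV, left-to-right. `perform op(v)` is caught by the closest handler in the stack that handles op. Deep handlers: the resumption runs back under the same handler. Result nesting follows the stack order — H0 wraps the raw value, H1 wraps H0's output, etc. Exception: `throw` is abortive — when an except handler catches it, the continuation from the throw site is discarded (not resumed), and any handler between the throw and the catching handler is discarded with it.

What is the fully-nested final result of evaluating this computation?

Working:
get @ H2 ⇒ 4
get @ H2 ⇒ 4
H0 returns [8]
H1 returns [8]
H2 returns ([8], 4)
= ([8], 4)

Answer: ([8], 4)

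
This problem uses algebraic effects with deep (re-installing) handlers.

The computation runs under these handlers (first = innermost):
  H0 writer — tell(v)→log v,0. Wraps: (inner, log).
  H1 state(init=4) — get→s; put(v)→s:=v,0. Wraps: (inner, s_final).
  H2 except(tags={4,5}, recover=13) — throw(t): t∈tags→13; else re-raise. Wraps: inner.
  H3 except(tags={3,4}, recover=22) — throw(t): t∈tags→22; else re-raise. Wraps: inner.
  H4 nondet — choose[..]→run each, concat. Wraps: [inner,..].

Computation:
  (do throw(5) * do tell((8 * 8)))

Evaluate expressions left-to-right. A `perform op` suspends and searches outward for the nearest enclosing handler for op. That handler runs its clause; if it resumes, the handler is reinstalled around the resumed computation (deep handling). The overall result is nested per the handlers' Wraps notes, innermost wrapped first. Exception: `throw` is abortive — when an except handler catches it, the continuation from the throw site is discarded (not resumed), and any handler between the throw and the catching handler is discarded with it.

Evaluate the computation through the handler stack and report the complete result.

Answer: [13]

Evaluation trace:
throw(5) @ H2 caught ⇒ 13
H3 returns 13
H4 returns [13]
= [13]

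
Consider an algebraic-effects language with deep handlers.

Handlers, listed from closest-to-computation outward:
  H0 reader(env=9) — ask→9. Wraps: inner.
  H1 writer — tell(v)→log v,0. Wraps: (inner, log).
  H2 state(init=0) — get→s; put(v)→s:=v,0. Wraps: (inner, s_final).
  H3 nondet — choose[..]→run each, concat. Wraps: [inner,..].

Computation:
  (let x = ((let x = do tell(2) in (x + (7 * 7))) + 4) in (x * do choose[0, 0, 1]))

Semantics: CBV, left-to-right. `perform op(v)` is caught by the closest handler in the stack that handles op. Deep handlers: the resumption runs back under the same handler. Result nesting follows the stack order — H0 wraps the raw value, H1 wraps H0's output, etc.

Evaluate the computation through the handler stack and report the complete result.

Working:
tell(2) @ H1 ⇒ log+=2
choose[0, 0, 1] @ H3
  branch[0] choose=0:
    H0 returns 0
    H1 returns (0, (2))
    H2 returns ((0, (2)), 0)
    H3 returns [((0, (2)), 0)]
  branch[1] choose=0:
    H0 returns 0
    H1 returns (0, (2))
    H2 returns ((0, (2)), 0)
    H3 returns [((0, (2)), 0)]
  branch[2] choose=1:
    H0 returns 53
    H1 returns (53, (2))
    H2 returns ((53, (2)), 0)
    H3 returns [((53, (2)), 0)]
= [((0, (2)), 0), ((0, (2)), 0), ((53, (2)), 0)]

Answer: [((0, (2)), 0), ((0, (2)), 0), ((53, (2)), 0)]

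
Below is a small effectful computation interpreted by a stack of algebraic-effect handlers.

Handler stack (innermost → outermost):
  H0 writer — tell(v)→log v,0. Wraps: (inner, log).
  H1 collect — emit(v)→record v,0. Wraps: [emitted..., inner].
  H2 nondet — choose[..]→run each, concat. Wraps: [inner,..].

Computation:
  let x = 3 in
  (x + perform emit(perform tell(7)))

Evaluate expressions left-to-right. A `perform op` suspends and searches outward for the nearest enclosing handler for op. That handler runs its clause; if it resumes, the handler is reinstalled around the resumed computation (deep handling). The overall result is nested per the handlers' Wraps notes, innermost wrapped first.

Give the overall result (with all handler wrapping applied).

Step-by-step:
tell(7) @ H0 ⇒ log+=7
emit(0) @ H1 ⇒ out+=0
H0 returns (3, (7))
H1 returns [0, (3, (7))]
H2 returns [[0, (3, (7))]]
= [[0, (3, (7))]]

Answer: [[0, (3, (7))]]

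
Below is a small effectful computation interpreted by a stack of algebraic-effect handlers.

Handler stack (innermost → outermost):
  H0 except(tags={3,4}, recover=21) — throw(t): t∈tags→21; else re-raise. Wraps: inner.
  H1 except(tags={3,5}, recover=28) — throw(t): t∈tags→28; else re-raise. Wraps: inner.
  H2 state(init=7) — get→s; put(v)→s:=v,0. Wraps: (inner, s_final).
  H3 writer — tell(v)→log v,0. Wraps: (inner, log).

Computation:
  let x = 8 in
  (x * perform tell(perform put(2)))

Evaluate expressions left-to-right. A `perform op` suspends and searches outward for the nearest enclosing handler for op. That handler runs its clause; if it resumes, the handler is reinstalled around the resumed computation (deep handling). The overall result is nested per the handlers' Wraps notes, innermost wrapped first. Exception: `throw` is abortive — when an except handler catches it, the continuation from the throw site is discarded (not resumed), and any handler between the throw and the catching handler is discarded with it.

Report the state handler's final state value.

Answer: 2

Step-by-step:
put(2) @ H2 ⇒ s:=2
tell(0) @ H3 ⇒ log+=0
H0 returns 0
H1 returns 0
H2 returns (0, 2)
H3 returns ((0, 2), (0))
= ((0, 2), (0))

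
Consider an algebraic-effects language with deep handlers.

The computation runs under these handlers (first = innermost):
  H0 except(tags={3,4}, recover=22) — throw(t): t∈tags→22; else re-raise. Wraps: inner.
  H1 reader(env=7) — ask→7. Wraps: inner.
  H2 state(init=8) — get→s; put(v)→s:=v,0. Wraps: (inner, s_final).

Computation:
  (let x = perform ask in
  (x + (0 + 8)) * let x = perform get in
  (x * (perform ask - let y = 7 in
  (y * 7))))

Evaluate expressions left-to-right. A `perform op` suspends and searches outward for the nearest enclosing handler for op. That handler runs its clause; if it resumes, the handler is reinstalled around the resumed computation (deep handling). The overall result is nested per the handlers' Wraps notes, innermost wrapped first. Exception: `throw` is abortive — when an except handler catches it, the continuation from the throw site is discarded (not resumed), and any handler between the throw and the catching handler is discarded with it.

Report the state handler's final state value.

Answer: 8

Step-by-step:
ask @ H1 ⇒ 7
get @ H2 ⇒ 8
ask @ H1 ⇒ 7
H0 returns -5040
H1 returns -5040
H2 returns (-5040, 8)
= (-5040, 8)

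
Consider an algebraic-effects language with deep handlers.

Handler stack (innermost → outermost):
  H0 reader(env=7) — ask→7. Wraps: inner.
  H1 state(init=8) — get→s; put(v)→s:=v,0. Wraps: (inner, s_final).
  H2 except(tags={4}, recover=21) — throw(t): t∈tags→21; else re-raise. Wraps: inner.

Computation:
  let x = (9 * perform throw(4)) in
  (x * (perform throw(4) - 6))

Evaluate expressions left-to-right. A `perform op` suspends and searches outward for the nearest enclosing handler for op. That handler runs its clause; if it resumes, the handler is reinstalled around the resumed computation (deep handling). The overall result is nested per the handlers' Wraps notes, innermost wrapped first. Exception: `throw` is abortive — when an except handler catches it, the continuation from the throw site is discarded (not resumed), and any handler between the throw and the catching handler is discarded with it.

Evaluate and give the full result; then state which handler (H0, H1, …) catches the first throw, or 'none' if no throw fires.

Answer: 21 ; first throw caught by: H2

Evaluation trace:
throw(4) @ H2 caught ⇒ 21
= 21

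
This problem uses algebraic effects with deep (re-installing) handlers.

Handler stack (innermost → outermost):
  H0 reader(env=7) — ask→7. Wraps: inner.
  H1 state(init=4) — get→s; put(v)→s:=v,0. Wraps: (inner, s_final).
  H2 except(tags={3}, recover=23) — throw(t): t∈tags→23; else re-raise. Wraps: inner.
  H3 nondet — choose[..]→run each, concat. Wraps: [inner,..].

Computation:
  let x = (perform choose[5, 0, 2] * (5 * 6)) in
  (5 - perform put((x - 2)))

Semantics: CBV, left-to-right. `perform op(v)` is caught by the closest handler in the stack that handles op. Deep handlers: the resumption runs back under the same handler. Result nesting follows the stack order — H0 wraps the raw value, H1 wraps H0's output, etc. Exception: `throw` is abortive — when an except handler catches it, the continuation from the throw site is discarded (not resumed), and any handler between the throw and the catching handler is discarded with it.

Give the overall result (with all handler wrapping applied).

Answer: [(5, 148), (5, -2), (5, 58)]

Evaluation trace:
choose[5, 0, 2] @ H3
  branch[0] choose=5:
    put(148) @ H1 ⇒ s:=148
    H0 returns 5
    H1 returns (5, 148)
    H2 returns (5, 148)
    H3 returns [(5, 148)]
  branch[1] choose=0:
    put(-2) @ H1 ⇒ s:=-2
    H0 returns 5
    H1 returns (5, -2)
    H2 returns (5, -2)
    H3 returns [(5, -2)]
  branch[2] choose=2:
    put(58) @ H1 ⇒ s:=58
    H0 returns 5
    H1 returns (5, 58)
    H2 returns (5, 58)
    H3 returns [(5, 58)]
= [(5, 148), (5, -2), (5, 58)]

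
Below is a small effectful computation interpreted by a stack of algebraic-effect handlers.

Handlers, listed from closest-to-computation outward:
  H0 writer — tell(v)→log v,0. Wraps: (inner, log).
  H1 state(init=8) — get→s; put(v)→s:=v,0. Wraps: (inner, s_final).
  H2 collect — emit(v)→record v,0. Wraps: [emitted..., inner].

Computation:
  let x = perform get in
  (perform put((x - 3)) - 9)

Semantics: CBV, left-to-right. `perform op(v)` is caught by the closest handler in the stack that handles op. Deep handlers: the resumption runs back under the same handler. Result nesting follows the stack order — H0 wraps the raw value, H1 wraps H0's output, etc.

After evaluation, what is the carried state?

Evaluation trace:
get @ H1 ⇒ 8
put(5) @ H1 ⇒ s:=5
H0 returns (-9, ())
H1 returns ((-9, ()), 5)
H2 returns [((-9, ()), 5)]
= [((-9, ()), 5)]

Answer: 5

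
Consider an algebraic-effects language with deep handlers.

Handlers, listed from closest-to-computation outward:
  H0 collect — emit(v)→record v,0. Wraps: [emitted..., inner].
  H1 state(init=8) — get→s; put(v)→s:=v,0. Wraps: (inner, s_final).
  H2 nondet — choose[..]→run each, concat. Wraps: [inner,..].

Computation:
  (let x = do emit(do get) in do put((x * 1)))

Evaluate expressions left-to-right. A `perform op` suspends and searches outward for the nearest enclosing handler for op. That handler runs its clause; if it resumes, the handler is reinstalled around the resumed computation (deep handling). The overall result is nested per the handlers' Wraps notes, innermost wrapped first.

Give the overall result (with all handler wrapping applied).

Answer: [([8, 0], 0)]

Working:
get @ H1 ⇒ 8
emit(8) @ H0 ⇒ out+=8
put(0) @ H1 ⇒ s:=0
H0 returns [8, 0]
H1 returns ([8, 0], 0)
H2 returns [([8, 0], 0)]
= [([8, 0], 0)]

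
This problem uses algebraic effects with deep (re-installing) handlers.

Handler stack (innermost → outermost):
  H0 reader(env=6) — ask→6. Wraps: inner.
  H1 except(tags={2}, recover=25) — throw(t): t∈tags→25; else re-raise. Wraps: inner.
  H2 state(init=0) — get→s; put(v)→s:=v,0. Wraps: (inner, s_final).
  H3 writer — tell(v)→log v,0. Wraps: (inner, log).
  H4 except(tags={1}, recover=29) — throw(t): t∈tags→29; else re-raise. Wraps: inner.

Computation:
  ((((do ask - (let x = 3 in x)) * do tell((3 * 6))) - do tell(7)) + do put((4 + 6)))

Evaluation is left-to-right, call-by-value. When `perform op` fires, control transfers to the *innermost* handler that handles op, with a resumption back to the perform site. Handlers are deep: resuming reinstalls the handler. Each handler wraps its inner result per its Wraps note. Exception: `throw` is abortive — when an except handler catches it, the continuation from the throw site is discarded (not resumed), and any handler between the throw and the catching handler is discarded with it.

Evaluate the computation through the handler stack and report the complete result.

Evaluation trace:
ask @ H0 ⇒ 6
tell(18) @ H3 ⇒ log+=18
tell(7) @ H3 ⇒ log+=7
put(10) @ H2 ⇒ s:=10
H0 returns 0
H1 returns 0
H2 returns (0, 10)
H3 returns ((0, 10), (18, 7))
H4 returns ((0, 10), (18, 7))
= ((0, 10), (18, 7))

Answer: ((0, 10), (18, 7))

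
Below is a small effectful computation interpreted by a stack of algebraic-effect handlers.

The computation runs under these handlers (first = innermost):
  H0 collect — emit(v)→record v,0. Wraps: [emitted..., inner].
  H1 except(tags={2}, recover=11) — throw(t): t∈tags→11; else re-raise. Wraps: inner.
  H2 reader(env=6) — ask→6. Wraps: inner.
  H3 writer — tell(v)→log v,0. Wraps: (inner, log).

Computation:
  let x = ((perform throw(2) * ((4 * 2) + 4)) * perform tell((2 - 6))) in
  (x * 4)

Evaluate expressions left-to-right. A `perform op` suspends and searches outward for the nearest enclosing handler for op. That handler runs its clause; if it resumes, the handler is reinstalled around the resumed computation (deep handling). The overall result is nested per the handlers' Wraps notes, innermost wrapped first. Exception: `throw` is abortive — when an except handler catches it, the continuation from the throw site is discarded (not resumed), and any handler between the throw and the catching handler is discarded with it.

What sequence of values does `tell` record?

Working:
throw(2) @ H1 caught ⇒ 11
H2 returns 11
H3 returns (11, ())
= (11, ())

Answer: ()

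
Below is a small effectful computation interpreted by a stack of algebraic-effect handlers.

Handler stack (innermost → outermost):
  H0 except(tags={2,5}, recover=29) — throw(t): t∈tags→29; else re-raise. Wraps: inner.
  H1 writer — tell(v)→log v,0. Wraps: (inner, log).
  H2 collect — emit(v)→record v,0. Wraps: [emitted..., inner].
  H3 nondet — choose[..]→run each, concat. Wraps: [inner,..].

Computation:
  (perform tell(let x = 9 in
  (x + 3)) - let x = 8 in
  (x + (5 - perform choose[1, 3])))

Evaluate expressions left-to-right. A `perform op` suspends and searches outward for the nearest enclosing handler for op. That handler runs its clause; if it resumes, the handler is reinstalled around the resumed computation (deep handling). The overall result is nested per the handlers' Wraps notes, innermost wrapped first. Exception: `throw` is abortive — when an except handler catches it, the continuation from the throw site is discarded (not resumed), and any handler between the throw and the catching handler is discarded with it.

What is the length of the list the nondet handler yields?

Answer: 2

Step-by-step:
tell(12) @ H1 ⇒ log+=12
choose[1, 3] @ H3
  branch[0] choose=1:
    H0 returns -12
    H1 returns (-12, (12))
    H2 returns [(-12, (12))]
    H3 returns [[(-12, (12))]]
  branch[1] choose=3:
    H0 returns -10
    H1 returns (-10, (12))
    H2 returns [(-10, (12))]
    H3 returns [[(-10, (12))]]
= [[(-12, (12))], [(-10, (12))]]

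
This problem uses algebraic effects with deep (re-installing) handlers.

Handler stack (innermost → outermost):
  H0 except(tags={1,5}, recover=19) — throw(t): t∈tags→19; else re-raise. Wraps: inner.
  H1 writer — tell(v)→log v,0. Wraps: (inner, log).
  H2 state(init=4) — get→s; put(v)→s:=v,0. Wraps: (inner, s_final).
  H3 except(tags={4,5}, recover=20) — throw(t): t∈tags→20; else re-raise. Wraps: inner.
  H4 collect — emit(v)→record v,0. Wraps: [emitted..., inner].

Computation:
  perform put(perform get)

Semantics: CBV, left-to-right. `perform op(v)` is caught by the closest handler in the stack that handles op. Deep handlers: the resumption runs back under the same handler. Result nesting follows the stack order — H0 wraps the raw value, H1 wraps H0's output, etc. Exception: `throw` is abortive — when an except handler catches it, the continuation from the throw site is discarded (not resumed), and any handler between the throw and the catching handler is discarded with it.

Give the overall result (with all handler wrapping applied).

Evaluation trace:
get @ H2 ⇒ 4
put(4) @ H2 ⇒ s:=4
H0 returns 0
H1 returns (0, ())
H2 returns ((0, ()), 4)
H3 returns ((0, ()), 4)
H4 returns [((0, ()), 4)]
= [((0, ()), 4)]

Answer: [((0, ()), 4)]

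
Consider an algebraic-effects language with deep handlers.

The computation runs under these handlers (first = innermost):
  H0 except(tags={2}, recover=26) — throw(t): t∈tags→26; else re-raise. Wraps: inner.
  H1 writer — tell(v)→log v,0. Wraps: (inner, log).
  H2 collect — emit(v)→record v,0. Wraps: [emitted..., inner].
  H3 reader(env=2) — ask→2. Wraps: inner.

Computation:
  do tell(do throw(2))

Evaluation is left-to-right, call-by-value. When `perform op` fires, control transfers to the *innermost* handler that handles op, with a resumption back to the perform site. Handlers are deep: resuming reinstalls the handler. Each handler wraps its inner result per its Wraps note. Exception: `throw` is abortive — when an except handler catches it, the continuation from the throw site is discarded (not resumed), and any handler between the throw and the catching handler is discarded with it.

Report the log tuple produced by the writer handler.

Answer: ()

Evaluation trace:
throw(2) @ H0 caught ⇒ 26
H1 returns (26, ())
H2 returns [(26, ())]
H3 returns [(26, ())]
= [(26, ())]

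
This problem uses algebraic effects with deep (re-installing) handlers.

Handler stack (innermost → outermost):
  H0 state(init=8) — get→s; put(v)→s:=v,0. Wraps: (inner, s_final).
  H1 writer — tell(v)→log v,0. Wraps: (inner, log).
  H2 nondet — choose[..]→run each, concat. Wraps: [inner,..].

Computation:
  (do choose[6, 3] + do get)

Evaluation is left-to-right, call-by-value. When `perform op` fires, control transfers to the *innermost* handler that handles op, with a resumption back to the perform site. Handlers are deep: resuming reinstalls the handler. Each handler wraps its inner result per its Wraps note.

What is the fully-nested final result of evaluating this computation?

Answer: [((14, 8), ()), ((11, 8), ())]

Step-by-step:
choose[6, 3] @ H2
  branch[0] choose=6:
    get @ H0 ⇒ 8
    H0 returns (14, 8)
    H1 returns ((14, 8), ())
    H2 returns [((14, 8), ())]
  branch[1] choose=3:
    get @ H0 ⇒ 8
    H0 returns (11, 8)
    H1 returns ((11, 8), ())
    H2 returns [((11, 8), ())]
= [((14, 8), ()), ((11, 8), ())]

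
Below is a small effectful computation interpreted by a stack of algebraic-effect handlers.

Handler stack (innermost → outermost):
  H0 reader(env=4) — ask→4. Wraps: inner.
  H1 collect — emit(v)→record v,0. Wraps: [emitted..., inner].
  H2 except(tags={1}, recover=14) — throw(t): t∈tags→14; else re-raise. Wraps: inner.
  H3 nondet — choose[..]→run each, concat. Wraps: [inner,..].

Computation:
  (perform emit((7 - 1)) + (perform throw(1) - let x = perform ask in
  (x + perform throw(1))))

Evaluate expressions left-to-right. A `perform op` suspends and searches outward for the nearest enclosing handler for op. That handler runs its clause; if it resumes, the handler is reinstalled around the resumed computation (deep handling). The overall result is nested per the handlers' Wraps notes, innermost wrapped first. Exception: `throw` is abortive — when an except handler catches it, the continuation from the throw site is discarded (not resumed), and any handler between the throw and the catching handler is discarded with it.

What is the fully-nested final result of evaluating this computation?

Answer: [14]

Evaluation trace:
emit(6) @ H1 ⇒ out+=6
throw(1) @ H2 caught ⇒ 14
H3 returns [14]
= [14]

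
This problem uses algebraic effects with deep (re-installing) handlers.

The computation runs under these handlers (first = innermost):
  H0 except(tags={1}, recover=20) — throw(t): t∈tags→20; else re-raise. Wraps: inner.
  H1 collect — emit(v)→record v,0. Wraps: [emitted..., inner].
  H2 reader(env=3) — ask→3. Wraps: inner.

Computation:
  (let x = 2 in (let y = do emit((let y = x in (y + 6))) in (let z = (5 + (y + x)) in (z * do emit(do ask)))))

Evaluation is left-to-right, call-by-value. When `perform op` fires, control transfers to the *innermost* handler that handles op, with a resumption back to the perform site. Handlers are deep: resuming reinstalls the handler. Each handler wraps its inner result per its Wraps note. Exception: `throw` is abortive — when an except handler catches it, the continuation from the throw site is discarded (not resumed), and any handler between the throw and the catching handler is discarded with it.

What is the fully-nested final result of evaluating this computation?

Step-by-step:
emit(8) @ H1 ⇒ out+=8
ask @ H2 ⇒ 3
emit(3) @ H1 ⇒ out+=3
H0 returns 0
H1 returns [8, 3, 0]
H2 returns [8, 3, 0]
= [8, 3, 0]

Answer: [8, 3, 0]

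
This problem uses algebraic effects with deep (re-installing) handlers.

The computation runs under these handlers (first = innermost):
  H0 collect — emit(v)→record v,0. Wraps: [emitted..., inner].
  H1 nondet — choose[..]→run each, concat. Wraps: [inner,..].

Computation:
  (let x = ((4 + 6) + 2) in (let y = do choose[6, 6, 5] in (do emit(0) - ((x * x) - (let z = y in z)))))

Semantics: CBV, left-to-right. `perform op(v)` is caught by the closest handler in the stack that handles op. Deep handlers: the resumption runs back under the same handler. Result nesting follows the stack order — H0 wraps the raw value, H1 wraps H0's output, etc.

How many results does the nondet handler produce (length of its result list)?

Answer: 3

Evaluation trace:
choose[6, 6, 5] @ H1
  branch[0] choose=6:
    emit(0) @ H0 ⇒ out+=0
    H0 returns [0, -138]
    H1 returns [[0, -138]]
  branch[1] choose=6:
    emit(0) @ H0 ⇒ out+=0
    H0 returns [0, -138]
    H1 returns [[0, -138]]
  branch[2] choose=5:
    emit(0) @ H0 ⇒ out+=0
    H0 returns [0, -139]
    H1 returns [[0, -139]]
= [[0, -138], [0, -138], [0, -139]]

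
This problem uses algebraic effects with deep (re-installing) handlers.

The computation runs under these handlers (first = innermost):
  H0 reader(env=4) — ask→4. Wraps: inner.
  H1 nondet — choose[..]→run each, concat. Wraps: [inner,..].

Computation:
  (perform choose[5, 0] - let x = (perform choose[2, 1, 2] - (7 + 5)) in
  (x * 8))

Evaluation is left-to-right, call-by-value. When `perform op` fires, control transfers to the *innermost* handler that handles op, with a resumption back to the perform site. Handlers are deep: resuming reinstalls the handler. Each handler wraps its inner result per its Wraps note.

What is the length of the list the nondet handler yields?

Evaluation trace:
choose[5, 0] @ H1
  branch[0] choose=5:
    choose[2, 1, 2] @ H1
      branch[0] choose=2:
        H0 returns 85
        H1 returns [85]
      branch[1] choose=1:
        H0 returns 93
        H1 returns [93]
      branch[2] choose=2:
        H0 returns 85
        H1 returns [85]
  branch[1] choose=0:
    choose[2, 1, 2] @ H1
      branch[0] choose=2:
        H0 returns 80
        H1 returns [80]
      branch[1] choose=1:
        H0 returns 88
        H1 returns [88]
      branch[2] choose=2:
        H0 returns 80
        H1 returns [80]
= [85, 93, 85, 80, 88, 80]

Answer: 6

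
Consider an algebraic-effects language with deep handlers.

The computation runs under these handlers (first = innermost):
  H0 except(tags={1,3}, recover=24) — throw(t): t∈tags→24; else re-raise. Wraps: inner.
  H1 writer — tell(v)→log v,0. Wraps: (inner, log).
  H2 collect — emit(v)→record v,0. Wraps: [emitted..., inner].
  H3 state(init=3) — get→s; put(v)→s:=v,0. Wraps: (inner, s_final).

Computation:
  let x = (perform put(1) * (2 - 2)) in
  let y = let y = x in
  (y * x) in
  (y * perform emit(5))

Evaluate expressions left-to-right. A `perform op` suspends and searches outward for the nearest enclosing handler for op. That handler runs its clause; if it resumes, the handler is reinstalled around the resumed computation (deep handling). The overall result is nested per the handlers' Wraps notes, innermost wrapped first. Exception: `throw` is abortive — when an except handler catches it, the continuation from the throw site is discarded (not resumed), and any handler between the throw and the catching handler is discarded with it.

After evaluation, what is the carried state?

Answer: 1

Evaluation trace:
put(1) @ H3 ⇒ s:=1
emit(5) @ H2 ⇒ out+=5
H0 returns 0
H1 returns (0, ())
H2 returns [5, (0, ())]
H3 returns ([5, (0, ())], 1)
= ([5, (0, ())], 1)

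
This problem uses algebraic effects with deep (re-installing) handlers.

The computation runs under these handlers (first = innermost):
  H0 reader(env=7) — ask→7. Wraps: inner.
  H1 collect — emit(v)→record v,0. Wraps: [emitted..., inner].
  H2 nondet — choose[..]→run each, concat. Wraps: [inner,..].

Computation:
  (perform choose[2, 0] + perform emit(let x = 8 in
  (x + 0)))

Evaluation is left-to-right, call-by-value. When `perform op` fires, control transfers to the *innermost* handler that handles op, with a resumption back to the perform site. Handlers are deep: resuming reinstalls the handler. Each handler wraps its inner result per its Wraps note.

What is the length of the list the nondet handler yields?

Answer: 2

Working:
choose[2, 0] @ H2
  branch[0] choose=2:
    emit(8) @ H1 ⇒ out+=8
    H0 returns 2
    H1 returns [8, 2]
    H2 returns [[8, 2]]
  branch[1] choose=0:
    emit(8) @ H1 ⇒ out+=8
    H0 returns 0
    H1 returns [8, 0]
    H2 returns [[8, 0]]
= [[8, 2], [8, 0]]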